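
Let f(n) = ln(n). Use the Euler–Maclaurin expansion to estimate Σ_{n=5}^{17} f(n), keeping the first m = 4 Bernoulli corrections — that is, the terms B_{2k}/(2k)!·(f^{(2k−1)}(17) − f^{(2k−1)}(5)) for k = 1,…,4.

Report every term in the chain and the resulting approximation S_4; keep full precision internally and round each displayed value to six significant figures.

S_4 ≈ 30.3270

The integral term ∫_5^17 ln(x) dx = 28.1174.
½[f(5) + f(17)] = ½[1.60944 + 2.83321] = 2.22133.
Integral + boundary = 30.3388.
k=1: B_{2}/(2)! × [f^{(1)}(17) − f^{(1)}(5)] = 1/12 × (0.0588235 − 0.200000) = -0.0117647.
After k=1: 30.3270.
k=2: B_{4}/(4)! × [f^{(3)}(17) − f^{(3)}(5)] = −1/720 × (0.000407083 − 0.0160000) = 2.16568e-05.
After k=2: 30.3270.
k=3: B_{6}/(6)! × [f^{(5)}(17) − f^{(5)}(5)] = 1/30240 × (1.69031e-05 − 0.00768000) = -2.53409e-07.
After k=3: 30.3270.
k=4: B_{8}/(8)! × [f^{(7)}(17) − f^{(7)}(5)] = −1/1209600 × (1.75465e-06 − 0.00921600) = 7.61760e-09.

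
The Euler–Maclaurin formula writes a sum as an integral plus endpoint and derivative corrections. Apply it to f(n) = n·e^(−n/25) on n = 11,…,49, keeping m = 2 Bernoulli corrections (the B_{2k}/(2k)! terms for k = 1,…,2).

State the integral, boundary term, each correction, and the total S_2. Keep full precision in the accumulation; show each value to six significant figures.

S_2 ≈ 325.997

∫_11^49 x·e^(−x/25) dx evaluates to 319.045.
Boundary: ½(f(11) + f(49)) = ½(7.08440 + 6.90206) = 6.99323.
Running total after boundary: 326.038.
Correction k=1: B_{2}/2! · (f^{(1)}(49) − f^{(1)}(11)) = 1/12 · (-0.135224 − 0.360660) = -0.0413237.
Partial sum through k=1: 325.997.
Correction k=2: B_{4}/4! · (f^{(3)}(49) − f^{(3)}(11)) = −1/720 · (0.000234388 − 0.00263797) = 3.33831e-06.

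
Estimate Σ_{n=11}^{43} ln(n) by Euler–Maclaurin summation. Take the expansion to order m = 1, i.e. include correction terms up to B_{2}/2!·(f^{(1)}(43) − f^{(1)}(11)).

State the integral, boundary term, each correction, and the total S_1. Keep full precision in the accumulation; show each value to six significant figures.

S_1 ≈ 106.429

∫_11^43 ln(x) dx evaluates to 103.355.
½[f(11) + f(43)] = ½[2.39790 + 3.76120] = 3.07955.
So far: 106.434.
Order-1 term: 1/12 · (0.0232558 − 0.0909091) = -0.00563777.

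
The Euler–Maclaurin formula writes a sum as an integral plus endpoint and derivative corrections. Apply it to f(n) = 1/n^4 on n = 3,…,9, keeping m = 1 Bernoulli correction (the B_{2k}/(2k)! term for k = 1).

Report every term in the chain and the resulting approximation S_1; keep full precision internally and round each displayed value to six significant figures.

Integral: ∫_3^9 1/x^4 dx = 0.0118884.
Endpoint term: (f(3) + f(9))/2 = (0.0123457 + 0.000152416)/2 = 0.00624905.
Running total after boundary: 0.0181375.
Correction k=1: B_{2}/2! · (f^{(1)}(9) − f^{(1)}(3)) = 1/12 · (-6.77404e-05 − (-0.0164609)) = 0.00136610.

S_1 ≈ 0.0195036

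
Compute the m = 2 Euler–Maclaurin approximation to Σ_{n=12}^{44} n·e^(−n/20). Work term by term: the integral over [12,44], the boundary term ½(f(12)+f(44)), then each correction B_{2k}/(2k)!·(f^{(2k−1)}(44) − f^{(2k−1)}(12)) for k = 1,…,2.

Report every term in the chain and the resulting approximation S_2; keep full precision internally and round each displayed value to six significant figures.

S_2 ≈ 215.113

∫_12^44 x·e^(−x/20) dx evaluates to 209.411.
Boundary: ½(f(12) + f(44)) = ½(6.58574 + 4.87534) = 5.73054.
Integral + boundary = 215.142.
k=1: B_{2}/(2)! × [f^{(1)}(44) − f^{(1)}(12)] = 1/12 × (-0.132964 − 0.219525) = -0.0293740.
After k=1: 215.113.
k=2: B_{4}/(4)! × [f^{(3)}(44) − f^{(3)}(12)] = −1/720 × (0.000221606 − 0.00329287) = 4.26564e-06.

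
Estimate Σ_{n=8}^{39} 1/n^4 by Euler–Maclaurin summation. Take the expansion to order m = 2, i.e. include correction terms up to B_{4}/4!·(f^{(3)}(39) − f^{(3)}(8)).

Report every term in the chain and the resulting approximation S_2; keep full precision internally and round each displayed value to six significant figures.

The integral term ∫_8^39 1/x^4 dx = 0.000645422.
Endpoint term: (f(8) + f(39))/2 = (0.000244141 + 4.32257e-07)/2 = 0.000122286.
Running total after boundary: 0.000767709.
k=1: B_{2}/(2)! × [f^{(1)}(39) − f^{(1)}(8)] = 1/12 × (-4.43340e-08 − (-0.000122070)) = 1.01688e-05.
Running total after k=1: 0.000777878.
k=2: B_{4}/(4)! × [f^{(3)}(39) − f^{(3)}(8)] = −1/720 × (-8.74438e-10 − (-5.72205e-05)) = -7.94716e-08.

S_2 ≈ 0.000777798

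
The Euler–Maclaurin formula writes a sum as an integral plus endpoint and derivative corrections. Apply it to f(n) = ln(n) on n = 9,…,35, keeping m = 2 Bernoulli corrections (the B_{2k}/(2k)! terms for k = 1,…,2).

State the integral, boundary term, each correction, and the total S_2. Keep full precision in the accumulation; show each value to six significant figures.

The integral term ∫_9^35 ln(x) dx = 78.6622.
Boundary: ½(f(9) + f(35)) = ½(2.19722 + 3.55535) = 2.87629.
Integral + boundary = 81.5384.
k=1: B_{2}/(2)! × [f^{(1)}(35) − f^{(1)}(9)] = 1/12 × (0.0285714 − 0.111111) = -0.00687831.
After k=1: 81.5316.
k=2: B_{4}/(4)! × [f^{(3)}(35) − f^{(3)}(9)] = −1/720 × (4.66472e-05 − 0.00274348) = 3.74561e-06.

S_2 ≈ 81.5316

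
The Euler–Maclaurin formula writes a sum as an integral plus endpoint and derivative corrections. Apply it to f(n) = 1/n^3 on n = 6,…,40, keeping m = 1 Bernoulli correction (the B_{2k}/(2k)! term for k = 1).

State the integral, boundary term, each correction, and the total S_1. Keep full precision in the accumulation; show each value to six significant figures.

S_1 ≈ 0.0160918

∫_6^40 1/x^3 dx evaluates to 0.0135764.
Endpoint term: (f(6) + f(40))/2 = (0.00462963 + 1.56250e-05)/2 = 0.00232263.
So far: 0.0158990.
Correction k=1: B_{2}/2! · (f^{(1)}(40) − f^{(1)}(6)) = 1/12 · (-1.17187e-06 − (-0.00231481)) = 0.000192804.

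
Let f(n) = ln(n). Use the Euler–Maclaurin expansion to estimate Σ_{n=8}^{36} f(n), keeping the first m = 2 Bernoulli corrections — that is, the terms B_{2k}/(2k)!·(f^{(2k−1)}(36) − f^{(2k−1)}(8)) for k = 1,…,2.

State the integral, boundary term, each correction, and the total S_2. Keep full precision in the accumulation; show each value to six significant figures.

S_2 ≈ 87.1945

∫_8^36 ln(x) dx evaluates to 84.3711.
½[f(8) + f(36)] = ½[2.07944 + 3.58352] = 2.83148.
So far: 87.2026.
k=1: B_{2}/(2)! × [f^{(1)}(36) − f^{(1)}(8)] = 1/12 × (0.0277778 − 0.125000) = -0.00810185.
After k=1: 87.1945.
k=2: B_{4}/(4)! × [f^{(3)}(36) − f^{(3)}(8)] = −1/720 × (4.28669e-05 − 0.00390625) = 5.36581e-06.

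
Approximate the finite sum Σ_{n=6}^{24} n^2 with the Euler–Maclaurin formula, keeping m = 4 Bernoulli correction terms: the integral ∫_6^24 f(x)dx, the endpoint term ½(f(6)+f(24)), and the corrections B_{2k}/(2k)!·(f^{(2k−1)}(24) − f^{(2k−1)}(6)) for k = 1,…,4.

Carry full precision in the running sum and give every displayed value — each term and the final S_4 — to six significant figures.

∫_6^24 x^2 dx evaluates to 4536.00.
Endpoint term: (f(6) + f(24))/2 = (36.0000 + 576.000)/2 = 306.000.
Running total after boundary: 4842.00.
Order-1 term: 1/12 · (48.0000 − 12.0000) = 3.00000.
Running total after k=1: 4845.00.
Order-2 term: −1/720 · (0.00000 − 0.00000) = 0.00000.
Running total after k=2: 4845.00.
Order-3 term: 1/30240 · (0.00000 − 0.00000) = 0.00000.
Running total after k=3: 4845.00.
Order-4 term: −1/1209600 · (0.00000 − 0.00000) = 0.00000.

S_4 ≈ 4845.00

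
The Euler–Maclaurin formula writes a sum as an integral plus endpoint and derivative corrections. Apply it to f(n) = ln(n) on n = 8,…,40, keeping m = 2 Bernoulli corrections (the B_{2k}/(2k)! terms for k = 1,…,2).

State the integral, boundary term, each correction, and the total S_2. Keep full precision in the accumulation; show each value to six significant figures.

∫_8^40 ln(x) dx evaluates to 98.9196.
½[f(8) + f(40)] = ½[2.07944 + 3.68888] = 2.88416.
Running total after boundary: 101.804.
Order-1 term: 1/12 · (0.0250000 − 0.125000) = -0.00833333.
Running total after k=1: 101.795.
Order-2 term: −1/720 · (3.12500e-05 − 0.00390625) = 5.38194e-06.

S_2 ≈ 101.795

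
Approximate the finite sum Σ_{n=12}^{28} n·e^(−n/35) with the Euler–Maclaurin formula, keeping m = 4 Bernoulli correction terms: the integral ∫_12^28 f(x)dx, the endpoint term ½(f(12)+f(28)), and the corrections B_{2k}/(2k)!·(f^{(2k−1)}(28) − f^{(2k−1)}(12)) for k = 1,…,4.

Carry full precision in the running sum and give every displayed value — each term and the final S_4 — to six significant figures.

Integral: ∫_12^28 x·e^(−x/35) dx = 176.751.
Endpoint term: (f(12) + f(28))/2 = (8.51688 + 12.5812)/2 = 10.5490.
Running total after boundary: 187.300.
Order-1 term: 1/12 · (0.0898658 − 0.466400) = -0.0313779.
Partial sum through k=1: 187.269.
Order-2 term: −1/720 · (0.000806958 − 0.00153949) = 1.01741e-06.
Partial sum through k=2: 187.269.
Order-3 term: 1/30240 · (1.25760e-06 − 2.20265e-06) = -3.12519e-11.
Partial sum through k=3: 187.269.
Order-4 term: −1/1209600 · (1.51547e-09 − 2.57027e-09) = 8.72022e-16.

S_4 ≈ 187.269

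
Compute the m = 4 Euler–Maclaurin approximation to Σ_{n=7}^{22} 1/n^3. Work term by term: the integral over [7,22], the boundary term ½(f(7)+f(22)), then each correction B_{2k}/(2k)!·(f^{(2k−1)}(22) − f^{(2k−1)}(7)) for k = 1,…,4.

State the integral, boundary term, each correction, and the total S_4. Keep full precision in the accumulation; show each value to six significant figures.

Integral: ∫_7^22 1/x^3 dx = 0.00917102.
Endpoint term: (f(7) + f(22))/2 = (0.00291545 + 9.39144e-05)/2 = 0.00150468.
So far: 0.0106757.
Correction k=1: B_{2}/2! · (f^{(1)}(22) − f^{(1)}(7)) = 1/12 · (-1.28065e-05 − (-0.00124948)) = 0.000103056.
Running total after k=1: 0.0107788.
Correction k=2: B_{4}/4! · (f^{(3)}(22) − f^{(3)}(7)) = −1/720 · (-5.29194e-07 − (-0.000509992)) = -7.07587e-07.
Running total after k=2: 0.0107781.
Correction k=3: B_{6}/6! · (f^{(5)}(22) − f^{(5)}(7)) = 1/30240 · (-4.59218e-08 − (-0.000437136)) = 1.44540e-08.
Running total after k=3: 0.0107781.
Correction k=4: B_{8}/8! · (f^{(7)}(22) − f^{(7)}(7)) = −1/1209600 · (-6.83135e-09 − (-0.000642322)) = -5.31014e-10.

S_4 ≈ 0.0107781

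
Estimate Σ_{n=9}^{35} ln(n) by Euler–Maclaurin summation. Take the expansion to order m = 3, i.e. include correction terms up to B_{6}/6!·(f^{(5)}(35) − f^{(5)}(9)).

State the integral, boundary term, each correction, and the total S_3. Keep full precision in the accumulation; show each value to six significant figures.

S_3 ≈ 81.5316

Integral: ∫_9^35 ln(x) dx = 78.6622.
Boundary: ½(f(9) + f(35)) = ½(2.19722 + 3.55535) = 2.87629.
So far: 81.5384.
Order-1 term: 1/12 · (0.0285714 − 0.111111) = -0.00687831.
Running total after k=1: 81.5316.
Order-2 term: −1/720 · (4.66472e-05 − 0.00274348) = 3.74561e-06.
Running total after k=2: 81.5316.
Order-3 term: 1/30240 · (4.56952e-07 − 0.000406442) = -1.34254e-08.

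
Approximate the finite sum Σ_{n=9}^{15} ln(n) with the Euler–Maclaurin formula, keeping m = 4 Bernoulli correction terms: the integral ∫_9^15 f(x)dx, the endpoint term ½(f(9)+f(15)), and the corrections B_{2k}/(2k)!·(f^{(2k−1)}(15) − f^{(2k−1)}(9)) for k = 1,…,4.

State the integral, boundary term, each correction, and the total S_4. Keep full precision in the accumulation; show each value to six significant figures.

∫_9^15 ln(x) dx evaluates to 14.8457.
½[f(9) + f(15)] = ½[2.19722 + 2.70805] = 2.45264.
Running total after boundary: 17.2984.
Order-1 term: 1/12 · (0.0666667 − 0.111111) = -0.00370370.
Partial sum through k=1: 17.2947.
Order-2 term: −1/720 · (0.000592593 − 0.00274348) = 2.98735e-06.
Partial sum through k=2: 17.2947.
Order-3 term: 1/30240 · (3.16049e-05 − 0.000406442) = -1.23954e-08.
Partial sum through k=3: 17.2947.
Order-4 term: −1/1209600 · (4.21399e-06 − 0.000150534) = 1.20966e-10.

S_4 ≈ 17.2947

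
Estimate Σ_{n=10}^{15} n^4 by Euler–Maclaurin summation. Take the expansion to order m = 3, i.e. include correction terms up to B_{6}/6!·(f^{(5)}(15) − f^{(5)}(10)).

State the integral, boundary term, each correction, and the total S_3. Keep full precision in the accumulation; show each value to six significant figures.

Integral: ∫_10^15 x^4 dx = 131875.
½[f(10) + f(15)] = ½[10000.0 + 50625.0] = 30312.5.
So far: 162188.
k=1: B_{2}/(2)! × [f^{(1)}(15) − f^{(1)}(10)] = 1/12 × (13500.0 − 4000.00) = 791.667.
Running total after k=1: 162979.
k=2: B_{4}/(4)! × [f^{(3)}(15) − f^{(3)}(10)] = −1/720 × (360.000 − 240.000) = -0.166667.
Running total after k=2: 162979.
k=3: B_{6}/(6)! × [f^{(5)}(15) − f^{(5)}(10)] = 1/30240 × (0.00000 − 0.00000) = 0.00000.

S_3 ≈ 162979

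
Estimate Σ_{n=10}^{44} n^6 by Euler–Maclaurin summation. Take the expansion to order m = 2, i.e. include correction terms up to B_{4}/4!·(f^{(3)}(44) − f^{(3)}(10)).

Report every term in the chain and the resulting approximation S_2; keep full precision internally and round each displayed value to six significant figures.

The integral term ∫_10^44 x^6 dx = 4.56097e+10.
Boundary: ½(f(10) + f(44)) = ½(1.00000e+06 + 7.25631e+09) = 3.62866e+09.
So far: 4.92383e+10.
Correction k=1: B_{2}/2! · (f^{(1)}(44) − f^{(1)}(10)) = 1/12 · (9.89497e+08 − 600000) = 8.24081e+07.
After k=1: 4.93208e+10.
Correction k=2: B_{4}/4! · (f^{(3)}(44) − f^{(3)}(10)) = −1/720 · (1.02221e+07 − 120000) = -14030.7.

S_2 ≈ 4.93207e+10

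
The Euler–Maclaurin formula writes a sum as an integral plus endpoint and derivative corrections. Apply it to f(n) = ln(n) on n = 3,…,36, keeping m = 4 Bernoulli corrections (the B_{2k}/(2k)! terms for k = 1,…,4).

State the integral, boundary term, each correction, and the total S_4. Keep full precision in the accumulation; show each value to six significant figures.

S_4 ≈ 95.0265

The integral term ∫_3^36 ln(x) dx = 92.7108.
½[f(3) + f(36)] = ½[1.09861 + 3.58352] = 2.34107.
So far: 95.0519.
Order-1 term: 1/12 · (0.0277778 − 0.333333) = -0.0254630.
Running total after k=1: 95.0264.
Order-2 term: −1/720 · (4.28669e-05 − 0.0740741) = 0.000102821.
Running total after k=2: 95.0266.
Order-3 term: 1/30240 · (3.96916e-07 − 0.0987654) = -3.26604e-06.
Running total after k=3: 95.0265.
Order-4 term: −1/1209600 · (9.18787e-09 − 0.329218) = 2.72171e-07.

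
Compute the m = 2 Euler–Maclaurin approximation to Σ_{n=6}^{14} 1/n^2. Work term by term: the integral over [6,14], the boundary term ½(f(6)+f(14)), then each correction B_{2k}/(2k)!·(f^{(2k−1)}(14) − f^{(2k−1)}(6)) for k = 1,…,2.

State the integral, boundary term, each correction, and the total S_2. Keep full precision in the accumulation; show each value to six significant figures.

S_2 ≈ 0.112385

Integral: ∫_6^14 1/x^2 dx = 0.0952381.
Endpoint term: (f(6) + f(14))/2 = (0.0277778 + 0.00510204)/2 = 0.0164399.
Integral + boundary = 0.111678.
Correction k=1: B_{2}/2! · (f^{(1)}(14) − f^{(1)}(6)) = 1/12 · (-0.000728863 − (-0.00925926)) = 0.000710866.
Partial sum through k=1: 0.112389.
Correction k=2: B_{4}/4! · (f^{(3)}(14) − f^{(3)}(6)) = −1/720 · (-4.46243e-05 − (-0.00308642)) = -4.22472e-06.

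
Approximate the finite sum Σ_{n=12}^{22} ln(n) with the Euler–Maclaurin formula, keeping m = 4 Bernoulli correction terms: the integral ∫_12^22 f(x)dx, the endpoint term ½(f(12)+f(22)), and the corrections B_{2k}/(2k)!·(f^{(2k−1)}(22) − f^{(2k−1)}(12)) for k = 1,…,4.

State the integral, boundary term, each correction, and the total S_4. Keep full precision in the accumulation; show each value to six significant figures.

S_4 ≈ 30.9689

Integral: ∫_12^22 ln(x) dx = 28.1841.
½[f(12) + f(22)] = ½[2.48491 + 3.09104] = 2.78797.
Running total after boundary: 30.9720.
k=1: B_{2}/(2)! × [f^{(1)}(22) − f^{(1)}(12)] = 1/12 × (0.0454545 − 0.0833333) = -0.00315657.
Partial sum through k=1: 30.9689.
k=2: B_{4}/(4)! × [f^{(3)}(22) − f^{(3)}(12)] = −1/720 × (0.000187829 − 0.00115741) = 1.34664e-06.
Partial sum through k=2: 30.9689.
k=3: B_{6}/(6)! × [f^{(5)}(22) − f^{(5)}(12)] = 1/30240 × (4.65691e-06 − 9.64506e-05) = -3.03551e-09.
Partial sum through k=3: 30.9689.
k=4: B_{8}/(8)! × [f^{(7)}(22) − f^{(7)}(12)] = −1/1209600 × (2.88651e-07 − 2.00939e-05) = 1.63734e-11.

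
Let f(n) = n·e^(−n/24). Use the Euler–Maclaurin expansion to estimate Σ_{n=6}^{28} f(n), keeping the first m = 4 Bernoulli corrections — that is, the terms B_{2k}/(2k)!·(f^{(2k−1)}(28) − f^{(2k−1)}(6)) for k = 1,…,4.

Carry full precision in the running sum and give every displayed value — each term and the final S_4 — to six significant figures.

The integral term ∫_6^28 x·e^(−x/24) dx = 172.105.
Boundary: ½(f(6) + f(28)) = ½(4.67280 + 8.71929) = 6.69605.
So far: 178.801.
Correction k=1: B_{2}/2! · (f^{(1)}(28) − f^{(1)}(6)) = 1/12 · (-0.0519005 − 0.584101) = -0.0530001.
After k=1: 178.748.
Correction k=2: B_{4}/4! · (f^{(3)}(28) − f^{(3)}(6)) = −1/720 · (0.000991156 − 0.00371823) = 3.78761e-06.
After k=2: 178.748.
Correction k=3: B_{6}/6! · (f^{(5)}(28) − f^{(5)}(6)) = 1/30240 · (3.59795e-06 − 1.11500e-05) = -2.49737e-10.
After k=3: 178.748.
Correction k=4: B_{8}/8! · (f^{(7)}(28) − f^{(7)}(6)) = −1/1209600 · (9.50544e-09 − 2.75082e-08) = 1.48833e-14.

S_4 ≈ 178.748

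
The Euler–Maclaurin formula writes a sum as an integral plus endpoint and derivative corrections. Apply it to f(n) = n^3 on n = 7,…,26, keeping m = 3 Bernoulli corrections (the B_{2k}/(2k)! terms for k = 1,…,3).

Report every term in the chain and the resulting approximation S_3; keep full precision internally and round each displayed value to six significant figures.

S_3 ≈ 122760

∫_7^26 x^3 dx evaluates to 113644.
Boundary: ½(f(7) + f(26)) = ½(343.000 + 17576.0) = 8959.50.
Running total after boundary: 122603.
Order-1 term: 1/12 · (2028.00 − 147.000) = 156.750.
Partial sum through k=1: 122760.
Order-2 term: −1/720 · (6.00000 − 6.00000) = 0.00000.
Partial sum through k=2: 122760.
Order-3 term: 1/30240 · (0.00000 − 0.00000) = 0.00000.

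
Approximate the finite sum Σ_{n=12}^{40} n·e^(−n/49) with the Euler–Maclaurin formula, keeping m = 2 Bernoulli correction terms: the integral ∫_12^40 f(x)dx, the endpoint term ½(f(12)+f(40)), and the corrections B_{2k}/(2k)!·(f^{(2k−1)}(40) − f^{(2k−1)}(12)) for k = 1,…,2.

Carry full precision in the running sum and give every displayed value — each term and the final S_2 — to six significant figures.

S_2 ≈ 425.447

Integral: ∫_12^40 x·e^(−x/49) dx = 411.951.
Endpoint term: (f(12) + f(40))/2 = (9.39341 + 17.6821)/2 = 13.5378.
Integral + boundary = 425.489.
k=1: B_{2}/(2)! × [f^{(1)}(40) − f^{(1)}(12)] = 1/12 × (0.0811933 − 0.591082) = -0.0424907.
Running total after k=1: 425.447.
k=2: B_{4}/(4)! × [f^{(3)}(40) − f^{(3)}(12)] = −1/720 × (0.000402040 − 0.000898230) = 6.89153e-07.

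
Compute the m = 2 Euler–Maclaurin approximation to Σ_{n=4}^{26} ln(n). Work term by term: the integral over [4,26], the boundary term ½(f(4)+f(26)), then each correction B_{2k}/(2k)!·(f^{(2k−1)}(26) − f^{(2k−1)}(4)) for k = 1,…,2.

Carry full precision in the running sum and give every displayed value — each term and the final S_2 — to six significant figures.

The integral term ∫_4^26 ln(x) dx = 57.1653.
½[f(4) + f(26)] = ½[1.38629 + 3.25810] = 2.32220.
So far: 59.4875.
k=1: B_{2}/(2)! × [f^{(1)}(26) − f^{(1)}(4)] = 1/12 × (0.0384615 − 0.250000) = -0.0176282.
After k=1: 59.4699.
k=2: B_{4}/(4)! × [f^{(3)}(26) − f^{(3)}(4)] = −1/720 × (0.000113792 − 0.0312500) = 4.32447e-05.

S_2 ≈ 59.4699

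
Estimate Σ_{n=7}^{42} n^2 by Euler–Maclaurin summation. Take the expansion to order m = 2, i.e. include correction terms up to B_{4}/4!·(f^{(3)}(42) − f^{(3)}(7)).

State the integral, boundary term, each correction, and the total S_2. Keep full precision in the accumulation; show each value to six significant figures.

S_2 ≈ 25494.0

Integral: ∫_7^42 x^2 dx = 24581.7.
Endpoint term: (f(7) + f(42))/2 = (49.0000 + 1764.00)/2 = 906.500.
Running total after boundary: 25488.2.
Order-1 term: 1/12 · (84.0000 − 14.0000) = 5.83333.
Partial sum through k=1: 25494.0.
Order-2 term: −1/720 · (0.00000 − 0.00000) = 0.00000.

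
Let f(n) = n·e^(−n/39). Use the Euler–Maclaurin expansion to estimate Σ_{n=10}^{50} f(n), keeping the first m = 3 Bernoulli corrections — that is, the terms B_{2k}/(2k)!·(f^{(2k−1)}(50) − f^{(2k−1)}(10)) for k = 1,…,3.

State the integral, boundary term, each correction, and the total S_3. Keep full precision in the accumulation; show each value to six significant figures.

The integral term ∫_10^50 x·e^(−x/39) dx = 515.689.
½[f(10) + f(50)] = ½[7.73824 + 13.8734] = 10.8058.
So far: 526.494.
Correction k=1: B_{2}/2! · (f^{(1)}(50) − f^{(1)}(10)) = 1/12 · (-0.0782601 − 0.575408) = -0.0544723.
Partial sum through k=1: 526.440.
Correction k=2: B_{4}/4! · (f^{(3)}(50) − f^{(3)}(10)) = −1/720 · (0.000313396 − 0.00139583) = 1.50338e-06.
Partial sum through k=2: 526.440.
Correction k=3: B_{6}/6! · (f^{(5)}(50) − f^{(5)}(10)) = 1/30240 · (4.45920e-07 − 1.58669e-06) = -3.77238e-11.

S_3 ≈ 526.440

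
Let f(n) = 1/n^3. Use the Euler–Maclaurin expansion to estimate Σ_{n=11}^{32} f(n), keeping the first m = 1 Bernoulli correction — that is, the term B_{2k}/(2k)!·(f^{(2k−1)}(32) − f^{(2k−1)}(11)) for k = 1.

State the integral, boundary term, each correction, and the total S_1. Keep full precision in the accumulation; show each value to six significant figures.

S_1 ≈ 0.00405170

The integral term ∫_11^32 1/x^3 dx = 0.00364395.
Boundary: ½(f(11) + f(32)) = ½(0.000751315 + 3.05176e-05) = 0.000390916.
Integral + boundary = 0.00403487.
Correction k=1: B_{2}/2! · (f^{(1)}(32) − f^{(1)}(11)) = 1/12 · (-2.86102e-06 − (-0.000204904)) = 1.68369e-05.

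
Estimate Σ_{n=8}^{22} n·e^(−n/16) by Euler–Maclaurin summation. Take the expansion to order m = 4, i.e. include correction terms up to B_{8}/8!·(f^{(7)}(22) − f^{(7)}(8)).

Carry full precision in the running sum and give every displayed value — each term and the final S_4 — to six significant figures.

S_4 ≈ 84.3555

Integral: ∫_8^22 x·e^(−x/16) dx = 79.1813.
Endpoint term: (f(8) + f(22))/2 = (4.85225 + 5.56247)/2 = 5.20736.
Running total after boundary: 84.3887.
Correction k=1: B_{2}/2! · (f^{(1)}(22) − f^{(1)}(8)) = 1/12 · (-0.0948148 − 0.303265) = -0.0331733.
Running total after k=1: 84.3555.
Correction k=2: B_{4}/4! · (f^{(3)}(22) − f^{(3)}(8)) = −1/720 · (0.00160494 − 0.00592315) = 5.99752e-06.
Running total after k=2: 84.3555.
Correction k=3: B_{6}/6! · (f^{(5)}(22) − f^{(5)}(8)) = 1/30240 · (1.39853e-05 − 4.16472e-05) = -9.14742e-10.
Running total after k=3: 84.3555.
Correction k=4: B_{8}/8! · (f^{(7)}(22) − f^{(7)}(8)) = −1/1209600 · (8.47711e-08 − 2.34988e-07) = 1.24188e-13.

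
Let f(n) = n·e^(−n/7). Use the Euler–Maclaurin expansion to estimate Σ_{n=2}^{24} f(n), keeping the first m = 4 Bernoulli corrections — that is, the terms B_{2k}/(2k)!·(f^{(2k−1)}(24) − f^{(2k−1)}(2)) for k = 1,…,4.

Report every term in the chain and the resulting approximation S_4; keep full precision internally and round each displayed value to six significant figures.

S_4 ≈ 41.3945

Integral: ∫_2^24 x·e^(−x/7) dx = 40.3051.
Endpoint term: (f(2) + f(24))/2 = (1.50295 + 0.778398)/2 = 1.14068.
Integral + boundary = 41.4457.
Correction k=1: B_{2}/2! · (f^{(1)}(24) − f^{(1)}(2)) = 1/12 · (-0.0787664 − 0.536769) = -0.0512947.
After k=1: 41.3944.
Correction k=2: B_{4}/4! · (f^{(3)}(24) − f^{(3)}(2)) = −1/720 · (-0.000283673 − 0.0416270) = 5.82093e-05.
After k=2: 41.3945.
Correction k=3: B_{6}/6! · (f^{(5)}(24) − f^{(5)}(2)) = 1/30240 · (2.12272e-05 − 0.00147550) = -4.80911e-08.
After k=3: 41.3945.
Correction k=4: B_{8}/8! · (f^{(7)}(24) − f^{(7)}(2)) = −1/1209600 · (9.84564e-07 − 4.28872e-05) = 3.46417e-11.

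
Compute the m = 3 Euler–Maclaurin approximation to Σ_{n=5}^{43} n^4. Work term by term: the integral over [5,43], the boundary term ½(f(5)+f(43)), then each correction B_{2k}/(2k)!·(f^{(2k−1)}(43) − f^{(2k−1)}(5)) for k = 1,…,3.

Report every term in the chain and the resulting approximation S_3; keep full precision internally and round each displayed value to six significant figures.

∫_5^43 x^4 dx evaluates to 2.94011e+07.
Endpoint term: (f(5) + f(43))/2 = (625.000 + 3.41880e+06)/2 = 1.70971e+06.
Integral + boundary = 3.11108e+07.
Order-1 term: 1/12 · (318028 − 500.000) = 26460.7.
After k=1: 3.11372e+07.
Order-2 term: −1/720 · (1032.00 − 120.000) = -1.26667.
After k=2: 3.11372e+07.
Order-3 term: 1/30240 · (0.00000 − 0.00000) = 0.00000.

S_3 ≈ 3.11372e+07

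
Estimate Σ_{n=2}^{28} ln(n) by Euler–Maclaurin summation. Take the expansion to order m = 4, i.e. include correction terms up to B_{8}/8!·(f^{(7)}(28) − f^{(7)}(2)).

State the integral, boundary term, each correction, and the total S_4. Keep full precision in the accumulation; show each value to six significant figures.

S_4 ≈ 67.8897

Integral: ∫_2^28 ln(x) dx = 65.9154.
Boundary: ½(f(2) + f(28)) = ½(0.693147 + 3.33220) = 2.01268.
Integral + boundary = 67.9281.
Order-1 term: 1/12 · (0.0357143 − 0.500000) = -0.0386905.
Partial sum through k=1: 67.8894.
Order-2 term: −1/720 · (9.11079e-05 − 0.250000) = 0.000347096.
Partial sum through k=2: 67.8898.
Order-3 term: 1/30240 · (1.39451e-06 − 0.750000) = -2.48015e-05.
Partial sum through k=3: 67.8897.
Order-4 term: −1/1209600 · (5.33613e-08 − 5.62500) = 4.65030e-06.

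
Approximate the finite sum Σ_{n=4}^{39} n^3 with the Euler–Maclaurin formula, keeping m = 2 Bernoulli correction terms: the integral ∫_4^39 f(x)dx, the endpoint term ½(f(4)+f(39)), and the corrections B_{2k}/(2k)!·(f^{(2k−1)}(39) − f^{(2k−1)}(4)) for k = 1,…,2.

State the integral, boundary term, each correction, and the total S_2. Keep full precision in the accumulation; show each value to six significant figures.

S_2 ≈ 608364

∫_4^39 x^3 dx evaluates to 578296.
Endpoint term: (f(4) + f(39))/2 = (64.0000 + 59319.0)/2 = 29691.5.
Integral + boundary = 607988.
Correction k=1: B_{2}/2! · (f^{(1)}(39) − f^{(1)}(4)) = 1/12 · (4563.00 − 48.0000) = 376.250.
After k=1: 608364.
Correction k=2: B_{4}/4! · (f^{(3)}(39) − f^{(3)}(4)) = −1/720 · (6.00000 − 6.00000) = 0.00000.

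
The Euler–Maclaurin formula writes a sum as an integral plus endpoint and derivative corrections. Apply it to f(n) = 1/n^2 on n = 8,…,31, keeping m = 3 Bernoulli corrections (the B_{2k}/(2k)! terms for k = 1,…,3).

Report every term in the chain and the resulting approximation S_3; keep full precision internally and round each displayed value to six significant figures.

The integral term ∫_8^31 1/x^2 dx = 0.0927419.
½[f(8) + f(31)] = ½[0.0156250 + 0.00104058] = 0.00833279.
Running total after boundary: 0.101075.
Correction k=1: B_{2}/2! · (f^{(1)}(31) − f^{(1)}(8)) = 1/12 · (-6.71344e-05 − (-0.00390625)) = 0.000319926.
After k=1: 0.101395.
Correction k=2: B_{4}/4! · (f^{(3)}(31) − f^{(3)}(8)) = −1/720 · (-8.38306e-07 − (-0.000732422)) = -1.01609e-06.
After k=2: 0.101394.
Correction k=3: B_{6}/6! · (f^{(5)}(31) − f^{(5)}(8)) = 1/30240 · (-2.61698e-08 − (-0.000343323)) = 1.13524e-08.

S_3 ≈ 0.101394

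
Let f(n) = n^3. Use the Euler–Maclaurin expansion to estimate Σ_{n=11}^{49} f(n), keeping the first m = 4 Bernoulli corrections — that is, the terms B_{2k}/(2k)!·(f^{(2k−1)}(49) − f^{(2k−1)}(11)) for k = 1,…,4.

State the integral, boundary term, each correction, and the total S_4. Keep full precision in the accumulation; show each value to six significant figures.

∫_11^49 x^3 dx evaluates to 1.43754e+06.
Boundary: ½(f(11) + f(49)) = ½(1331.00 + 117649) = 59490.0.
Integral + boundary = 1.49703e+06.
Order-1 term: 1/12 · (7203.00 − 363.000) = 570.000.
Running total after k=1: 1.49760e+06.
Order-2 term: −1/720 · (6.00000 − 6.00000) = 0.00000.
Running total after k=2: 1.49760e+06.
Order-3 term: 1/30240 · (0.00000 − 0.00000) = 0.00000.
Running total after k=3: 1.49760e+06.
Order-4 term: −1/1209600 · (0.00000 − 0.00000) = 0.00000.

S_4 ≈ 1.49760e+06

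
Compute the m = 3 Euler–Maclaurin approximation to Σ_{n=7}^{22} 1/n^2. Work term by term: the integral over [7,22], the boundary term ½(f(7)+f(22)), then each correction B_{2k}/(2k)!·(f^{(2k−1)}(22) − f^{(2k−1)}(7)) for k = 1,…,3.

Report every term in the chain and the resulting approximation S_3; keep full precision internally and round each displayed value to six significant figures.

Integral: ∫_7^22 1/x^2 dx = 0.0974026.
Boundary: ½(f(7) + f(22)) = ½(0.0204082 + 0.00206612) = 0.0112371.
So far: 0.108640.
Correction k=1: B_{2}/2! · (f^{(1)}(22) − f^{(1)}(7)) = 1/12 · (-0.000187829 − (-0.00583090)) = 0.000470256.
Running total after k=1: 0.109110.
Correction k=2: B_{4}/4! · (f^{(3)}(22) − f^{(3)}(7)) = −1/720 · (-4.65691e-06 − (-0.00142798)) = -1.97683e-06.
Running total after k=2: 0.109108.
Correction k=3: B_{6}/6! · (f^{(5)}(22) − f^{(5)}(7)) = 1/30240 · (-2.88651e-07 − (-0.000874271)) = 2.89015e-08.

S_3 ≈ 0.109108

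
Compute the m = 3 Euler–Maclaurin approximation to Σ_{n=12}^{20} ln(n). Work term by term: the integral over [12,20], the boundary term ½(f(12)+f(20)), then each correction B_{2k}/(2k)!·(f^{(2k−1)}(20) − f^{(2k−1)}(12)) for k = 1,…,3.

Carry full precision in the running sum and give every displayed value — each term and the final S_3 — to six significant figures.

S_3 ≈ 24.8333

∫_12^20 ln(x) dx evaluates to 22.0958.
Boundary: ½(f(12) + f(20)) = ½(2.48491 + 2.99573) = 2.74032.
Running total after boundary: 24.8361.
Correction k=1: B_{2}/2! · (f^{(1)}(20) − f^{(1)}(12)) = 1/12 · (0.0500000 − 0.0833333) = -0.00277778.
Running total after k=1: 24.8333.
Correction k=2: B_{4}/4! · (f^{(3)}(20) − f^{(3)}(12)) = −1/720 · (0.000250000 − 0.00115741) = 1.26029e-06.
Running total after k=2: 24.8333.
Correction k=3: B_{6}/6! · (f^{(5)}(20) − f^{(5)}(12)) = 1/30240 · (7.50000e-06 − 9.64506e-05) = -2.94149e-09.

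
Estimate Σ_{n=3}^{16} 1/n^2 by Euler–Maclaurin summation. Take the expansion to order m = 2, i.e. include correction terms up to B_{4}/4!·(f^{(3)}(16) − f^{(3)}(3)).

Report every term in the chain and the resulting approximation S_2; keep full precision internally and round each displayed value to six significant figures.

S_2 ≈ 0.334337

The integral term ∫_3^16 1/x^2 dx = 0.270833.
Boundary: ½(f(3) + f(16)) = ½(0.111111 + 0.00390625) = 0.0575087.
Running total after boundary: 0.328342.
Order-1 term: 1/12 · (-0.000488281 − (-0.0740741)) = 0.00613215.
Running total after k=1: 0.334474.
Order-2 term: −1/720 · (-2.28882e-05 − (-0.0987654)) = -0.000137142.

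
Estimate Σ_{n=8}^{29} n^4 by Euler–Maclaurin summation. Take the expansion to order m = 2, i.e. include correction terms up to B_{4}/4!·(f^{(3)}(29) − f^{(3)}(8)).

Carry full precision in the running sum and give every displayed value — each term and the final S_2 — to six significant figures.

S_2 ≈ 4.45932e+06

Integral: ∫_8^29 x^4 dx = 4.09568e+06.
Endpoint term: (f(8) + f(29))/2 = (4096.00 + 707281)/2 = 355688.
Integral + boundary = 4.45136e+06.
k=1: B_{2}/(2)! × [f^{(1)}(29) − f^{(1)}(8)] = 1/12 × (97556.0 − 2048.00) = 7959.00.
After k=1: 4.45932e+06.
k=2: B_{4}/(4)! × [f^{(3)}(29) − f^{(3)}(8)] = −1/720 × (696.000 − 192.000) = -0.700000.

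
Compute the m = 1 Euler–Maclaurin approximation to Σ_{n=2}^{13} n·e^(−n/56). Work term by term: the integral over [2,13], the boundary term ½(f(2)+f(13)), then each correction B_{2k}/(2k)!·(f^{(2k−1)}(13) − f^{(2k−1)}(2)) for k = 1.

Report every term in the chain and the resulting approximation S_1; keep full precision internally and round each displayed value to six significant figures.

Integral: ∫_2^13 x·e^(−x/56) dx = 70.5408.
Endpoint term: (f(2) + f(13))/2 = (1.92983 + 10.3068)/2 = 6.11833.
So far: 76.6592.
k=1: B_{2}/(2)! × [f^{(1)}(13) − f^{(1)}(2)] = 1/12 × (0.608782 − 0.930455) = -0.0268060.

S_1 ≈ 76.6324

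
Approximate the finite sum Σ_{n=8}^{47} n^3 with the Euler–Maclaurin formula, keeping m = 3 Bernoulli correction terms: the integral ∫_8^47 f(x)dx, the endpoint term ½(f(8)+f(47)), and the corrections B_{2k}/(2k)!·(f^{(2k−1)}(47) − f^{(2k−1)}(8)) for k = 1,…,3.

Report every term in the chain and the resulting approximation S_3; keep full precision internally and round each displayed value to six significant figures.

∫_8^47 x^3 dx evaluates to 1.21890e+06.
½[f(8) + f(47)] = ½[512.000 + 103823] = 52167.5.
Running total after boundary: 1.27106e+06.
k=1: B_{2}/(2)! × [f^{(1)}(47) − f^{(1)}(8)] = 1/12 × (6627.00 − 192.000) = 536.250.
Running total after k=1: 1.27160e+06.
k=2: B_{4}/(4)! × [f^{(3)}(47) − f^{(3)}(8)] = −1/720 × (6.00000 − 6.00000) = 0.00000.
Running total after k=2: 1.27160e+06.
k=3: B_{6}/(6)! × [f^{(5)}(47) − f^{(5)}(8)] = 1/30240 × (0.00000 − 0.00000) = 0.00000.

S_3 ≈ 1.27160e+06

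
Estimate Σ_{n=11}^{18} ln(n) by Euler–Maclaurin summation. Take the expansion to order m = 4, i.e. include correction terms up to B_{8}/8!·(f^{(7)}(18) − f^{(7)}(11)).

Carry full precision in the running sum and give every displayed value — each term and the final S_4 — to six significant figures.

S_4 ≈ 21.2910

The integral term ∫_11^18 ln(x) dx = 18.6498.
½[f(11) + f(18)] = ½[2.39790 + 2.89037] = 2.64413.
Integral + boundary = 21.2940.
Order-1 term: 1/12 · (0.0555556 − 0.0909091) = -0.00294613.
Running total after k=1: 21.2910.
Order-2 term: −1/720 · (0.000342936 − 0.00150263) = 1.61069e-06.
Running total after k=2: 21.2910.
Order-3 term: 1/30240 · (1.27013e-05 − 0.000149021) = -4.50793e-09.
Running total after k=3: 21.2910.
Order-4 term: −1/1209600 · (1.17605e-06 − 3.69474e-05) = 2.95729e-11.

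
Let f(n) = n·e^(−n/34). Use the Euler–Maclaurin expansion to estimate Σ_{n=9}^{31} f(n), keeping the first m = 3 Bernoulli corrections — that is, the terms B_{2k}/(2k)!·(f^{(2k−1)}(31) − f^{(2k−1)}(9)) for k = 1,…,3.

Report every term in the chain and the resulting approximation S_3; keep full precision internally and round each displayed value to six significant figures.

∫_9^31 x·e^(−x/34) dx evaluates to 233.975.
½[f(9) + f(31)] = ½[6.90688 + 12.4562] = 9.68157.
Running total after boundary: 243.657.
Correction k=1: B_{2}/2! · (f^{(1)}(31) − f^{(1)}(9)) = 1/12 · (0.0354542 − 0.564288) = -0.0440695.
Running total after k=1: 243.612.
Correction k=2: B_{4}/4! · (f^{(3)}(31) − f^{(3)}(9)) = −1/720 · (0.000725851 − 0.00181587) = 1.51392e-06.
Running total after k=2: 243.612.
Correction k=3: B_{6}/6! · (f^{(5)}(31) − f^{(5)}(9)) = 1/30240 · (1.22927e-06 − 2.71939e-06) = -4.92765e-11.

S_3 ≈ 243.612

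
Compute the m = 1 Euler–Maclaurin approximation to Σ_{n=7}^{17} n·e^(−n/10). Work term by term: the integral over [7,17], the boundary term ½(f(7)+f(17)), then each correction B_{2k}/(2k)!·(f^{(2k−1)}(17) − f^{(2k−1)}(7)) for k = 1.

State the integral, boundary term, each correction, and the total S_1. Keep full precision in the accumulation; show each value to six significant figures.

S_1 ≈ 38.3627

Integral: ∫_7^17 x·e^(−x/10) dx = 35.0950.
Boundary: ½(f(7) + f(17)) = ½(3.47610 + 3.10562) = 3.29086.
So far: 38.3858.
k=1: B_{2}/(2)! × [f^{(1)}(17) − f^{(1)}(7)] = 1/12 × (-0.127878 − 0.148976) = -0.0230712.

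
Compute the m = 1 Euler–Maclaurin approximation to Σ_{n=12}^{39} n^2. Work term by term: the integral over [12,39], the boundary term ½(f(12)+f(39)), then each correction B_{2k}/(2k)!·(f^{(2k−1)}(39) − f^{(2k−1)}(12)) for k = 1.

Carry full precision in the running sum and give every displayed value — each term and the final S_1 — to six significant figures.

Integral: ∫_12^39 x^2 dx = 19197.0.
Boundary: ½(f(12) + f(39)) = ½(144.000 + 1521.00) = 832.500.
Running total after boundary: 20029.5.
Correction k=1: B_{2}/2! · (f^{(1)}(39) − f^{(1)}(12)) = 1/12 · (78.0000 − 24.0000) = 4.50000.

S_1 ≈ 20034.0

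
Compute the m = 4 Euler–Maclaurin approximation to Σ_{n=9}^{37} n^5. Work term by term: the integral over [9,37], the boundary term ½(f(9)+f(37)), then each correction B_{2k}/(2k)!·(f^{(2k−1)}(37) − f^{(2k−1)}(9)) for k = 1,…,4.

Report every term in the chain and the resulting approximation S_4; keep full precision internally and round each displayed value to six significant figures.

The integral term ∫_9^37 x^5 dx = 4.27532e+08.
Endpoint term: (f(9) + f(37))/2 = (59049.0 + 6.93440e+07)/2 = 3.47015e+07.
So far: 4.62234e+08.
Order-1 term: 1/12 · (9.37080e+06 − 32805.0) = 778167.
Running total after k=1: 4.63012e+08.
Order-2 term: −1/720 · (82140.0 − 4860.00) = -107.333.
Running total after k=2: 4.63012e+08.
Order-3 term: 1/30240 · (120.000 − 120.000) = 0.00000.
Running total after k=3: 4.63012e+08.
Order-4 term: −1/1209600 · (0.00000 − 0.00000) = 0.00000.

S_4 ≈ 4.63012e+08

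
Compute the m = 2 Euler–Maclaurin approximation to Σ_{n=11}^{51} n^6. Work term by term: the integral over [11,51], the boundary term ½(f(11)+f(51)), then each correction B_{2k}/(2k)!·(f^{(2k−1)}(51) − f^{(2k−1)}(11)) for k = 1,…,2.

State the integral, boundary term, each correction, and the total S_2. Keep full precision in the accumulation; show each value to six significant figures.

S_2 ≈ 1.37170e+11

The integral term ∫_11^51 x^6 dx = 1.28199e+11.
Endpoint term: (f(11) + f(51))/2 = (1.77156e+06 + 1.75963e+10)/2 = 8.79903e+09.
Integral + boundary = 1.36998e+11.
Order-1 term: 1/12 · (2.07015e+09 − 966306) = 1.72432e+08.
After k=1: 1.37170e+11.
Order-2 term: −1/720 · (1.59181e+07 − 159720) = -21886.7.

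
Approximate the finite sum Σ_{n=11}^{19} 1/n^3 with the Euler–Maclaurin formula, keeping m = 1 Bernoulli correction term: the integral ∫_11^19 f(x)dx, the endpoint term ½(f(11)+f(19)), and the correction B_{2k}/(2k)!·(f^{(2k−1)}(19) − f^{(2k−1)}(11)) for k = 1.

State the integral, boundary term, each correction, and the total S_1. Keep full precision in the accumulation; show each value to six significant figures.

Integral: ∫_11^19 1/x^3 dx = 0.00274719.
Boundary: ½(f(11) + f(19)) = ½(0.000751315 + 0.000145794) = 0.000448554.
So far: 0.00319574.
k=1: B_{2}/(2)! × [f^{(1)}(19) − f^{(1)}(11)] = 1/12 × (-2.30201e-05 − (-0.000204904)) = 1.51570e-05.

S_1 ≈ 0.00321090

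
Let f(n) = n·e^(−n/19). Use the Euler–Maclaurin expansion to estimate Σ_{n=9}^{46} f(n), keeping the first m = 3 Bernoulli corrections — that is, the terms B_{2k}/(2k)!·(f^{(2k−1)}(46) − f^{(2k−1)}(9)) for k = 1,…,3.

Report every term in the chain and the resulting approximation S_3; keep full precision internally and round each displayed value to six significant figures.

Integral: ∫_9^46 x·e^(−x/19) dx = 221.576.
½[f(9) + f(46)] = ½[5.60433 + 4.08609] = 4.84521.
So far: 226.421.
Correction k=1: B_{2}/2! · (f^{(1)}(46) − f^{(1)}(9)) = 1/12 · (-0.126229 − 0.327739) = -0.0378307.
Partial sum through k=1: 226.383.
Correction k=2: B_{4}/4! · (f^{(3)}(46) − f^{(3)}(9)) = −1/720 · (0.000142456 − 0.00435775) = 5.85457e-06.
Partial sum through k=2: 226.383.
Correction k=3: B_{6}/6! · (f^{(5)}(46) − f^{(5)}(9)) = 1/30240 · (1.75784e-06 − 2.16278e-05) = -6.57075e-10.

S_3 ≈ 226.383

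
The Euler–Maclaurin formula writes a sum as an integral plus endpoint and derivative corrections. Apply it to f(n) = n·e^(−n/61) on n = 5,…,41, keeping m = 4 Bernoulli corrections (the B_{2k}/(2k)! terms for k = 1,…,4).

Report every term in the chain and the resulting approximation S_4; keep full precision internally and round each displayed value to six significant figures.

S_4 ≈ 544.804

Integral: ∫_5^41 x·e^(−x/61) dx = 532.090.
Endpoint term: (f(5) + f(41))/2 = (4.60651 + 20.9354)/2 = 12.7709.
Running total after boundary: 544.861.
Order-1 term: 1/12 · (0.167416 − 0.845786) = -0.0565308.
Running total after k=1: 544.804.
Order-2 term: −1/720 · (0.000319445 − 0.000722491) = 5.59787e-07.
Running total after k=2: 544.804.
Order-3 term: 1/30240 · (1.59607e-07 − 3.27246e-07) = -5.54361e-12.
Running total after k=3: 544.804.
Order-4 term: −1/1209600 · (6.27156e-11 − 1.23710e-10) = 5.04255e-17.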